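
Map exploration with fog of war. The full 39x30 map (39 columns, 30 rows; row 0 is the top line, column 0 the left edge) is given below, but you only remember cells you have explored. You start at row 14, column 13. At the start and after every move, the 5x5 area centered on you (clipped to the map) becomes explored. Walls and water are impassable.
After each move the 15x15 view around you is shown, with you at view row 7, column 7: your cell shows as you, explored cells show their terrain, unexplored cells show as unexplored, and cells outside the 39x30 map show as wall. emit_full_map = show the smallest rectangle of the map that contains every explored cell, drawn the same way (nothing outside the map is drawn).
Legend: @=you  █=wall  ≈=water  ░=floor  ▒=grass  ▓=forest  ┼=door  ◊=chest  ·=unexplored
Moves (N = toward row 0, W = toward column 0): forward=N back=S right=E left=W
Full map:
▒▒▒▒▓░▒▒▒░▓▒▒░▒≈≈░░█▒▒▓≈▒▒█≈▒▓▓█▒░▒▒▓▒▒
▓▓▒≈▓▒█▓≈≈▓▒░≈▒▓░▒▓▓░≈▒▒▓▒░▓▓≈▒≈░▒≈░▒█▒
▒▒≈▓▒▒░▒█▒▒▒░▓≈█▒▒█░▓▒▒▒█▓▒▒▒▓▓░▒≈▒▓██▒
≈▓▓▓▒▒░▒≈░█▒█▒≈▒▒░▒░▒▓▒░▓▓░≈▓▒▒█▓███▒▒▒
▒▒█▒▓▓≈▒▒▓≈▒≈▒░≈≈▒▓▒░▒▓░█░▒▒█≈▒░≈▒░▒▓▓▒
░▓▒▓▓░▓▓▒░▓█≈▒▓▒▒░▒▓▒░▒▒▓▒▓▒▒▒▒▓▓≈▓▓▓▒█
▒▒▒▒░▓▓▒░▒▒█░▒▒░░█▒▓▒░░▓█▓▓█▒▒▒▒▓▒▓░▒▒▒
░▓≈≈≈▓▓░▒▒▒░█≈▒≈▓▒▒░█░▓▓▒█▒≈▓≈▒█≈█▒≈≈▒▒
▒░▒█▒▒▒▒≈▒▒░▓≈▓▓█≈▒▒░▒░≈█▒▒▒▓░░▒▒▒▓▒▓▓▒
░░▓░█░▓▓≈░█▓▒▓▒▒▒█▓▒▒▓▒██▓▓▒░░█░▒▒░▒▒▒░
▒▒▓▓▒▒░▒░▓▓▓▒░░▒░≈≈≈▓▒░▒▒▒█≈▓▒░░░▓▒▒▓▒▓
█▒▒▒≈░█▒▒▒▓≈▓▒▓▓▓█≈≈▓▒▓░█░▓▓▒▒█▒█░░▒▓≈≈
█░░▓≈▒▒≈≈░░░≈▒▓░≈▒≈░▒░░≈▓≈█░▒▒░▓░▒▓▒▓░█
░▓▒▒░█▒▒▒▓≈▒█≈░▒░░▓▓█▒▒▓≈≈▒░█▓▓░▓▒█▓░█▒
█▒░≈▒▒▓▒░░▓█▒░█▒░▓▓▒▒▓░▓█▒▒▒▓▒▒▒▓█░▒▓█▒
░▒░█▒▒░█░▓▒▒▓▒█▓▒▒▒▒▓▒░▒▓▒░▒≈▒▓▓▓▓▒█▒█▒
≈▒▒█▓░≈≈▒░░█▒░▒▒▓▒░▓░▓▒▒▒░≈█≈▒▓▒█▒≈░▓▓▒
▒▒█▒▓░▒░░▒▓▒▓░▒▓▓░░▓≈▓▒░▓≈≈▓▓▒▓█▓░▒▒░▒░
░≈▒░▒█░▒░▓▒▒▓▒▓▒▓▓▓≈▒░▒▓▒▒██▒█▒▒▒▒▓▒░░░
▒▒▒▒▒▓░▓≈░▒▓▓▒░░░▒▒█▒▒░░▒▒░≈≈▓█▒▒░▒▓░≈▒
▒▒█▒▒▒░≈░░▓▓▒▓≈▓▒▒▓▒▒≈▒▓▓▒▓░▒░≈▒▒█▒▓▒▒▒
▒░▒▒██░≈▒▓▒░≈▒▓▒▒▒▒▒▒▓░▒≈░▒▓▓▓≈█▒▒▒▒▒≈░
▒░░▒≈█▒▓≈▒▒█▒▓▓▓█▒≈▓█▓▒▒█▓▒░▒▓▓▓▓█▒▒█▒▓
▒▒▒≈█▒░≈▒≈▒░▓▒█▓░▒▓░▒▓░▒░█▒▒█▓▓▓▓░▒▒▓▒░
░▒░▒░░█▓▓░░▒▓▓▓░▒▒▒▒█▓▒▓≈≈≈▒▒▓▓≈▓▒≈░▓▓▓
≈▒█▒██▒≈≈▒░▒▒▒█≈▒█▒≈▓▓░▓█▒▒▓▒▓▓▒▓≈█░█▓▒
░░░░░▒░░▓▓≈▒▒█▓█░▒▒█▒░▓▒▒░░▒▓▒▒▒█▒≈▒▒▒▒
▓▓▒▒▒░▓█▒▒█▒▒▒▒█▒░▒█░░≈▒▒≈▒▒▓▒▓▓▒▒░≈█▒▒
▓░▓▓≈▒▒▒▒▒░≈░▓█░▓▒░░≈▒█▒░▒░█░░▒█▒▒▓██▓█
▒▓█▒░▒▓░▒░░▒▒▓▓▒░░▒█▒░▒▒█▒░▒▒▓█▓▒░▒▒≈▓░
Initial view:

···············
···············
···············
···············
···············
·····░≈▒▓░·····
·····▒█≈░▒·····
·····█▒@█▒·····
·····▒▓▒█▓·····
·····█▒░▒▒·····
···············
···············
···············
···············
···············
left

···············
···············
···············
···············
···············
·····░░≈▒▓░····
·····≈▒█≈░▒····
·····▓█@░█▒····
·····▒▒▓▒█▓····
·····░█▒░▒▒····
···············
···············
···············
···············
···············

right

···············
···············
···············
···············
···············
····░░≈▒▓░·····
····≈▒█≈░▒·····
····▓█▒@█▒·····
····▒▒▓▒█▓·····
····░█▒░▒▒·····
···············
···············
···············
···············
···············

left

···············
···············
···············
···············
···············
·····░░≈▒▓░····
·····≈▒█≈░▒····
·····▓█@░█▒····
·····▒▒▓▒█▓····
·····░█▒░▒▒····
···············
···············
···············
···············
···············

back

···············
···············
···············
···············
·····░░≈▒▓░····
·····≈▒█≈░▒····
·····▓█▒░█▒····
·····▒▒@▒█▓····
·····░█▒░▒▒····
·····▓▒▓░▒·····
···············
···············
···············
···············
···············

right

···············
···············
···············
···············
····░░≈▒▓░·····
····≈▒█≈░▒·····
····▓█▒░█▒·····
····▒▒▓@█▓·····
····░█▒░▒▒·····
····▓▒▓░▒▓·····
···············
···············
···············
···············
···············

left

···············
···············
···············
···············
·····░░≈▒▓░····
·····≈▒█≈░▒····
·····▓█▒░█▒····
·····▒▒@▒█▓····
·····░█▒░▒▒····
·····▓▒▓░▒▓····
···············
···············
···············
···············
···············

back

···············
···············
···············
·····░░≈▒▓░····
·····≈▒█≈░▒····
·····▓█▒░█▒····
·····▒▒▓▒█▓····
·····░█@░▒▒····
·····▓▒▓░▒▓····
·····▒▒▓▒▓·····
···············
···············
···············
···············
···············

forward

···············
···············
···············
···············
·····░░≈▒▓░····
·····≈▒█≈░▒····
·····▓█▒░█▒····
·····▒▒@▒█▓····
·····░█▒░▒▒····
·····▓▒▓░▒▓····
·····▒▒▓▒▓·····
···············
···············
···············
···············

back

···············
···············
···············
·····░░≈▒▓░····
·····≈▒█≈░▒····
·····▓█▒░█▒····
·····▒▒▓▒█▓····
·····░█@░▒▒····
·····▓▒▓░▒▓····
·····▒▒▓▒▓·····
···············
···············
···············
···············
···············

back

···············
···············
·····░░≈▒▓░····
·····≈▒█≈░▒····
·····▓█▒░█▒····
·····▒▒▓▒█▓····
·····░█▒░▒▒····
·····▓▒@░▒▓····
·····▒▒▓▒▓·····
·····▒▓▓▒░·····
···············
···············
···············
···············
···············

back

···············
·····░░≈▒▓░····
·····≈▒█≈░▒····
·····▓█▒░█▒····
·····▒▒▓▒█▓····
·····░█▒░▒▒····
·····▓▒▓░▒▓····
·····▒▒@▒▓·····
·····▒▓▓▒░·····
·····▓▓▒▓≈·····
···············
···············
···············
···············
···············

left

···············
······░░≈▒▓░···
······≈▒█≈░▒···
······▓█▒░█▒···
······▒▒▓▒█▓···
·····░░█▒░▒▒···
·····▒▓▒▓░▒▓···
·····▓▒@▓▒▓····
·····░▒▓▓▒░····
·····░▓▓▒▓≈····
···············
···············
···············
···············
···············

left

···············
·······░░≈▒▓░··
·······≈▒█≈░▒··
·······▓█▒░█▒··
·······▒▒▓▒█▓··
·····▒░░█▒░▒▒··
·····░▒▓▒▓░▒▓··
·····░▓@▒▓▒▓···
·····≈░▒▓▓▒░···
·····░░▓▓▒▓≈···
···············
···············
···············
···············
···············

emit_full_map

··░░≈▒▓░
··≈▒█≈░▒
··▓█▒░█▒
··▒▒▓▒█▓
▒░░█▒░▒▒
░▒▓▒▓░▒▓
░▓@▒▓▒▓·
≈░▒▓▓▒░·
░░▓▓▒▓≈·

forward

···············
···············
·······░░≈▒▓░··
·······≈▒█≈░▒··
·······▓█▒░█▒··
·····░▓▒▒▓▒█▓··
·····▒░░█▒░▒▒··
·····░▒@▒▓░▒▓··
·····░▓▒▒▓▒▓···
·····≈░▒▓▓▒░···
·····░░▓▓▒▓≈···
···············
···············
···············
···············

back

···············
·······░░≈▒▓░··
·······≈▒█≈░▒··
·······▓█▒░█▒··
·····░▓▒▒▓▒█▓··
·····▒░░█▒░▒▒··
·····░▒▓▒▓░▒▓··
·····░▓@▒▓▒▓···
·····≈░▒▓▓▒░···
·····░░▓▓▒▓≈···
···············
···············
···············
···············
···············

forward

···············
···············
·······░░≈▒▓░··
·······≈▒█≈░▒··
·······▓█▒░█▒··
·····░▓▒▒▓▒█▓··
·····▒░░█▒░▒▒··
·····░▒@▒▓░▒▓··
·····░▓▒▒▓▒▓···
·····≈░▒▓▓▒░···
·····░░▓▓▒▓≈···
···············
···············
···············
···············

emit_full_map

··░░≈▒▓░
··≈▒█≈░▒
··▓█▒░█▒
░▓▒▒▓▒█▓
▒░░█▒░▒▒
░▒@▒▓░▒▓
░▓▒▒▓▒▓·
≈░▒▓▓▒░·
░░▓▓▒▓≈·


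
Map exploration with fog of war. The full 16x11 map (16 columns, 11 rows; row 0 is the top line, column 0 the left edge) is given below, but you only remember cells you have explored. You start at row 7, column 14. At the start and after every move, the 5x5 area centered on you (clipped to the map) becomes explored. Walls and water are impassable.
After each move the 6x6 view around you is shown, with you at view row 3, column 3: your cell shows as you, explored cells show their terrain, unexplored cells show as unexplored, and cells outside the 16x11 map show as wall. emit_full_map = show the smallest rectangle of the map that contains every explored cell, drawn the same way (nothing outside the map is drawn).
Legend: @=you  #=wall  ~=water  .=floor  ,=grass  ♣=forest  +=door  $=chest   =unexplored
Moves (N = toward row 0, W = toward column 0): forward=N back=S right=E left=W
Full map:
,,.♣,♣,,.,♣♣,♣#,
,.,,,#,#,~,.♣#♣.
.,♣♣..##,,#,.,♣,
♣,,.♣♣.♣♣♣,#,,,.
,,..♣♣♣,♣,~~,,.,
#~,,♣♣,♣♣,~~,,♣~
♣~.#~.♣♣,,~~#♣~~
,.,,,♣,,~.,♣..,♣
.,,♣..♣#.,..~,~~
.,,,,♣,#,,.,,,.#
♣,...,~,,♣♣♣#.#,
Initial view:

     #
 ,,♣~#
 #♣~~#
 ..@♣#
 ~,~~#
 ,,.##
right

    ##
,,♣~##
#♣~~##
..,@##
~,~~##
,,.###

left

     #
 ,,♣~#
 #♣~~#
 ..@♣#
 ~,~~#
 ,,.##

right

    ##
,,♣~##
#♣~~##
..,@##
~,~~##
,,.###

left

     #
 ,,♣~#
 #♣~~#
 ..@♣#
 ~,~~#
 ,,.##


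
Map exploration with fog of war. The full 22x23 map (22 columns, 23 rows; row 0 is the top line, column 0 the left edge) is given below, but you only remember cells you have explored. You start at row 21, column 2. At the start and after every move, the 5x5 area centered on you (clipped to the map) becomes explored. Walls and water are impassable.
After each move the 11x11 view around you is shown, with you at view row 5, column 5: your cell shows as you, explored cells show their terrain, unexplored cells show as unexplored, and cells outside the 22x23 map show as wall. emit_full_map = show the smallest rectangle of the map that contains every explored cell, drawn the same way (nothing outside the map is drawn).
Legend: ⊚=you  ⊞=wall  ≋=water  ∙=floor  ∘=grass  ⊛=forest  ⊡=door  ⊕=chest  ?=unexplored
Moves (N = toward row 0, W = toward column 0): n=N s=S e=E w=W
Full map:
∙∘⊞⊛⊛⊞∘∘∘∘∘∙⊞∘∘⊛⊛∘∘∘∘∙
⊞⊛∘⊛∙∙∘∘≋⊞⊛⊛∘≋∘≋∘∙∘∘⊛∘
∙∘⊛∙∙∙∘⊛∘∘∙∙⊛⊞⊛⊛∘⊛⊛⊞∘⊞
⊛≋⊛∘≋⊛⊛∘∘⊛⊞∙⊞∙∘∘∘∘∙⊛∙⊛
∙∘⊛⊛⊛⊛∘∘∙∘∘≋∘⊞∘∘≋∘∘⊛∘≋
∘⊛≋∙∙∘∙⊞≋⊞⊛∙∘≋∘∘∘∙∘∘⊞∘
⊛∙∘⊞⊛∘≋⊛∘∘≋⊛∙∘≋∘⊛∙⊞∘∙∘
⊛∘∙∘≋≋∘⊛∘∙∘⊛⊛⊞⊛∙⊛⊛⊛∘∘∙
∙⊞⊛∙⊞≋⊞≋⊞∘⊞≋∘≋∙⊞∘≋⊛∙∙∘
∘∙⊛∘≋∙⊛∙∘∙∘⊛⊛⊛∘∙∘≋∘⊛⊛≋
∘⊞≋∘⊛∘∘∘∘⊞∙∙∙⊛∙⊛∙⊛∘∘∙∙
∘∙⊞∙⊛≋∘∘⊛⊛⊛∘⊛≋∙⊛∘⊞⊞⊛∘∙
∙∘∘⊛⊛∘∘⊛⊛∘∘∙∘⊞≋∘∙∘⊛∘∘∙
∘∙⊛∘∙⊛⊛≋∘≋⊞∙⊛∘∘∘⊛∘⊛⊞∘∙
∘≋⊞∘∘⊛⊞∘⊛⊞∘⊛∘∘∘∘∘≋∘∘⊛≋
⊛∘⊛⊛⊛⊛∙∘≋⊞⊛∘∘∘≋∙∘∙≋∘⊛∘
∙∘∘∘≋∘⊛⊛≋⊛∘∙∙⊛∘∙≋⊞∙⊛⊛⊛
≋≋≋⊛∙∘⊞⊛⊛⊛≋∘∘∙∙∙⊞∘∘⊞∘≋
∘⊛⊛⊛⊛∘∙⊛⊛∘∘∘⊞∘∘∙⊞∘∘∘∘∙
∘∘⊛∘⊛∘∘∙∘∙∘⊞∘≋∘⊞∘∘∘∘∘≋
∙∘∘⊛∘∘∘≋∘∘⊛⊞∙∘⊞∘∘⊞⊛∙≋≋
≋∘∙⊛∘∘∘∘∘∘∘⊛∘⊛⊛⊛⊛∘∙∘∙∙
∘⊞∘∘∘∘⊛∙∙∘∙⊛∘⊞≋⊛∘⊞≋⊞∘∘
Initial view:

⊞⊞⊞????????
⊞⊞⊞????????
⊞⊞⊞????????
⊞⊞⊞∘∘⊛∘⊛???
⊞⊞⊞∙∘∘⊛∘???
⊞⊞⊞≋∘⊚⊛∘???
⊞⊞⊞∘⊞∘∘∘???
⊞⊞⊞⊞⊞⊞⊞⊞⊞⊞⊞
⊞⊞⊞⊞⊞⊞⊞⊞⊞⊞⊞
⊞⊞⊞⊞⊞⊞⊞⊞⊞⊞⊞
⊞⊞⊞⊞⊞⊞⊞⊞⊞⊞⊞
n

⊞⊞⊞????????
⊞⊞⊞????????
⊞⊞⊞????????
⊞⊞⊞∘⊛⊛⊛⊛???
⊞⊞⊞∘∘⊛∘⊛???
⊞⊞⊞∙∘⊚⊛∘???
⊞⊞⊞≋∘∙⊛∘???
⊞⊞⊞∘⊞∘∘∘???
⊞⊞⊞⊞⊞⊞⊞⊞⊞⊞⊞
⊞⊞⊞⊞⊞⊞⊞⊞⊞⊞⊞
⊞⊞⊞⊞⊞⊞⊞⊞⊞⊞⊞

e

⊞⊞?????????
⊞⊞?????????
⊞⊞?????????
⊞⊞∘⊛⊛⊛⊛∘???
⊞⊞∘∘⊛∘⊛∘???
⊞⊞∙∘∘⊚∘∘???
⊞⊞≋∘∙⊛∘∘???
⊞⊞∘⊞∘∘∘∘???
⊞⊞⊞⊞⊞⊞⊞⊞⊞⊞⊞
⊞⊞⊞⊞⊞⊞⊞⊞⊞⊞⊞
⊞⊞⊞⊞⊞⊞⊞⊞⊞⊞⊞

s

⊞⊞?????????
⊞⊞?????????
⊞⊞∘⊛⊛⊛⊛∘???
⊞⊞∘∘⊛∘⊛∘???
⊞⊞∙∘∘⊛∘∘???
⊞⊞≋∘∙⊚∘∘???
⊞⊞∘⊞∘∘∘∘???
⊞⊞⊞⊞⊞⊞⊞⊞⊞⊞⊞
⊞⊞⊞⊞⊞⊞⊞⊞⊞⊞⊞
⊞⊞⊞⊞⊞⊞⊞⊞⊞⊞⊞
⊞⊞⊞⊞⊞⊞⊞⊞⊞⊞⊞

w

⊞⊞⊞????????
⊞⊞⊞????????
⊞⊞⊞∘⊛⊛⊛⊛∘??
⊞⊞⊞∘∘⊛∘⊛∘??
⊞⊞⊞∙∘∘⊛∘∘??
⊞⊞⊞≋∘⊚⊛∘∘??
⊞⊞⊞∘⊞∘∘∘∘??
⊞⊞⊞⊞⊞⊞⊞⊞⊞⊞⊞
⊞⊞⊞⊞⊞⊞⊞⊞⊞⊞⊞
⊞⊞⊞⊞⊞⊞⊞⊞⊞⊞⊞
⊞⊞⊞⊞⊞⊞⊞⊞⊞⊞⊞

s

⊞⊞⊞????????
⊞⊞⊞∘⊛⊛⊛⊛∘??
⊞⊞⊞∘∘⊛∘⊛∘??
⊞⊞⊞∙∘∘⊛∘∘??
⊞⊞⊞≋∘∙⊛∘∘??
⊞⊞⊞∘⊞⊚∘∘∘??
⊞⊞⊞⊞⊞⊞⊞⊞⊞⊞⊞
⊞⊞⊞⊞⊞⊞⊞⊞⊞⊞⊞
⊞⊞⊞⊞⊞⊞⊞⊞⊞⊞⊞
⊞⊞⊞⊞⊞⊞⊞⊞⊞⊞⊞
⊞⊞⊞⊞⊞⊞⊞⊞⊞⊞⊞

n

⊞⊞⊞????????
⊞⊞⊞????????
⊞⊞⊞∘⊛⊛⊛⊛∘??
⊞⊞⊞∘∘⊛∘⊛∘??
⊞⊞⊞∙∘∘⊛∘∘??
⊞⊞⊞≋∘⊚⊛∘∘??
⊞⊞⊞∘⊞∘∘∘∘??
⊞⊞⊞⊞⊞⊞⊞⊞⊞⊞⊞
⊞⊞⊞⊞⊞⊞⊞⊞⊞⊞⊞
⊞⊞⊞⊞⊞⊞⊞⊞⊞⊞⊞
⊞⊞⊞⊞⊞⊞⊞⊞⊞⊞⊞

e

⊞⊞?????????
⊞⊞?????????
⊞⊞∘⊛⊛⊛⊛∘???
⊞⊞∘∘⊛∘⊛∘???
⊞⊞∙∘∘⊛∘∘???
⊞⊞≋∘∙⊚∘∘???
⊞⊞∘⊞∘∘∘∘???
⊞⊞⊞⊞⊞⊞⊞⊞⊞⊞⊞
⊞⊞⊞⊞⊞⊞⊞⊞⊞⊞⊞
⊞⊞⊞⊞⊞⊞⊞⊞⊞⊞⊞
⊞⊞⊞⊞⊞⊞⊞⊞⊞⊞⊞

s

⊞⊞?????????
⊞⊞∘⊛⊛⊛⊛∘???
⊞⊞∘∘⊛∘⊛∘???
⊞⊞∙∘∘⊛∘∘???
⊞⊞≋∘∙⊛∘∘???
⊞⊞∘⊞∘⊚∘∘???
⊞⊞⊞⊞⊞⊞⊞⊞⊞⊞⊞
⊞⊞⊞⊞⊞⊞⊞⊞⊞⊞⊞
⊞⊞⊞⊞⊞⊞⊞⊞⊞⊞⊞
⊞⊞⊞⊞⊞⊞⊞⊞⊞⊞⊞
⊞⊞⊞⊞⊞⊞⊞⊞⊞⊞⊞

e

⊞??????????
⊞∘⊛⊛⊛⊛∘????
⊞∘∘⊛∘⊛∘????
⊞∙∘∘⊛∘∘∘???
⊞≋∘∙⊛∘∘∘???
⊞∘⊞∘∘⊚∘⊛???
⊞⊞⊞⊞⊞⊞⊞⊞⊞⊞⊞
⊞⊞⊞⊞⊞⊞⊞⊞⊞⊞⊞
⊞⊞⊞⊞⊞⊞⊞⊞⊞⊞⊞
⊞⊞⊞⊞⊞⊞⊞⊞⊞⊞⊞
⊞⊞⊞⊞⊞⊞⊞⊞⊞⊞⊞

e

???????????
∘⊛⊛⊛⊛∘?????
∘∘⊛∘⊛∘?????
∙∘∘⊛∘∘∘≋???
≋∘∙⊛∘∘∘∘???
∘⊞∘∘∘⊚⊛∙???
⊞⊞⊞⊞⊞⊞⊞⊞⊞⊞⊞
⊞⊞⊞⊞⊞⊞⊞⊞⊞⊞⊞
⊞⊞⊞⊞⊞⊞⊞⊞⊞⊞⊞
⊞⊞⊞⊞⊞⊞⊞⊞⊞⊞⊞
⊞⊞⊞⊞⊞⊞⊞⊞⊞⊞⊞

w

⊞??????????
⊞∘⊛⊛⊛⊛∘????
⊞∘∘⊛∘⊛∘????
⊞∙∘∘⊛∘∘∘≋??
⊞≋∘∙⊛∘∘∘∘??
⊞∘⊞∘∘⊚∘⊛∙??
⊞⊞⊞⊞⊞⊞⊞⊞⊞⊞⊞
⊞⊞⊞⊞⊞⊞⊞⊞⊞⊞⊞
⊞⊞⊞⊞⊞⊞⊞⊞⊞⊞⊞
⊞⊞⊞⊞⊞⊞⊞⊞⊞⊞⊞
⊞⊞⊞⊞⊞⊞⊞⊞⊞⊞⊞

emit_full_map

∘⊛⊛⊛⊛∘??
∘∘⊛∘⊛∘??
∙∘∘⊛∘∘∘≋
≋∘∙⊛∘∘∘∘
∘⊞∘∘⊚∘⊛∙

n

⊞??????????
⊞??????????
⊞∘⊛⊛⊛⊛∘????
⊞∘∘⊛∘⊛∘∘???
⊞∙∘∘⊛∘∘∘≋??
⊞≋∘∙⊛⊚∘∘∘??
⊞∘⊞∘∘∘∘⊛∙??
⊞⊞⊞⊞⊞⊞⊞⊞⊞⊞⊞
⊞⊞⊞⊞⊞⊞⊞⊞⊞⊞⊞
⊞⊞⊞⊞⊞⊞⊞⊞⊞⊞⊞
⊞⊞⊞⊞⊞⊞⊞⊞⊞⊞⊞

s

⊞??????????
⊞∘⊛⊛⊛⊛∘????
⊞∘∘⊛∘⊛∘∘???
⊞∙∘∘⊛∘∘∘≋??
⊞≋∘∙⊛∘∘∘∘??
⊞∘⊞∘∘⊚∘⊛∙??
⊞⊞⊞⊞⊞⊞⊞⊞⊞⊞⊞
⊞⊞⊞⊞⊞⊞⊞⊞⊞⊞⊞
⊞⊞⊞⊞⊞⊞⊞⊞⊞⊞⊞
⊞⊞⊞⊞⊞⊞⊞⊞⊞⊞⊞
⊞⊞⊞⊞⊞⊞⊞⊞⊞⊞⊞

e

???????????
∘⊛⊛⊛⊛∘?????
∘∘⊛∘⊛∘∘????
∙∘∘⊛∘∘∘≋???
≋∘∙⊛∘∘∘∘???
∘⊞∘∘∘⊚⊛∙???
⊞⊞⊞⊞⊞⊞⊞⊞⊞⊞⊞
⊞⊞⊞⊞⊞⊞⊞⊞⊞⊞⊞
⊞⊞⊞⊞⊞⊞⊞⊞⊞⊞⊞
⊞⊞⊞⊞⊞⊞⊞⊞⊞⊞⊞
⊞⊞⊞⊞⊞⊞⊞⊞⊞⊞⊞

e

???????????
⊛⊛⊛⊛∘??????
∘⊛∘⊛∘∘?????
∘∘⊛∘∘∘≋∘???
∘∙⊛∘∘∘∘∘???
⊞∘∘∘∘⊚∙∙???
⊞⊞⊞⊞⊞⊞⊞⊞⊞⊞⊞
⊞⊞⊞⊞⊞⊞⊞⊞⊞⊞⊞
⊞⊞⊞⊞⊞⊞⊞⊞⊞⊞⊞
⊞⊞⊞⊞⊞⊞⊞⊞⊞⊞⊞
⊞⊞⊞⊞⊞⊞⊞⊞⊞⊞⊞

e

???????????
⊛⊛⊛∘???????
⊛∘⊛∘∘??????
∘⊛∘∘∘≋∘∘???
∙⊛∘∘∘∘∘∘???
∘∘∘∘⊛⊚∙∘???
⊞⊞⊞⊞⊞⊞⊞⊞⊞⊞⊞
⊞⊞⊞⊞⊞⊞⊞⊞⊞⊞⊞
⊞⊞⊞⊞⊞⊞⊞⊞⊞⊞⊞
⊞⊞⊞⊞⊞⊞⊞⊞⊞⊞⊞
⊞⊞⊞⊞⊞⊞⊞⊞⊞⊞⊞

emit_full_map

∘⊛⊛⊛⊛∘????
∘∘⊛∘⊛∘∘???
∙∘∘⊛∘∘∘≋∘∘
≋∘∙⊛∘∘∘∘∘∘
∘⊞∘∘∘∘⊛⊚∙∘

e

???????????
⊛⊛∘????????
∘⊛∘∘???????
⊛∘∘∘≋∘∘⊛???
⊛∘∘∘∘∘∘∘???
∘∘∘⊛∙⊚∘∙???
⊞⊞⊞⊞⊞⊞⊞⊞⊞⊞⊞
⊞⊞⊞⊞⊞⊞⊞⊞⊞⊞⊞
⊞⊞⊞⊞⊞⊞⊞⊞⊞⊞⊞
⊞⊞⊞⊞⊞⊞⊞⊞⊞⊞⊞
⊞⊞⊞⊞⊞⊞⊞⊞⊞⊞⊞

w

???????????
⊛⊛⊛∘???????
⊛∘⊛∘∘??????
∘⊛∘∘∘≋∘∘⊛??
∙⊛∘∘∘∘∘∘∘??
∘∘∘∘⊛⊚∙∘∙??
⊞⊞⊞⊞⊞⊞⊞⊞⊞⊞⊞
⊞⊞⊞⊞⊞⊞⊞⊞⊞⊞⊞
⊞⊞⊞⊞⊞⊞⊞⊞⊞⊞⊞
⊞⊞⊞⊞⊞⊞⊞⊞⊞⊞⊞
⊞⊞⊞⊞⊞⊞⊞⊞⊞⊞⊞

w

???????????
⊛⊛⊛⊛∘??????
∘⊛∘⊛∘∘?????
∘∘⊛∘∘∘≋∘∘⊛?
∘∙⊛∘∘∘∘∘∘∘?
⊞∘∘∘∘⊚∙∙∘∙?
⊞⊞⊞⊞⊞⊞⊞⊞⊞⊞⊞
⊞⊞⊞⊞⊞⊞⊞⊞⊞⊞⊞
⊞⊞⊞⊞⊞⊞⊞⊞⊞⊞⊞
⊞⊞⊞⊞⊞⊞⊞⊞⊞⊞⊞
⊞⊞⊞⊞⊞⊞⊞⊞⊞⊞⊞

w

???????????
∘⊛⊛⊛⊛∘?????
∘∘⊛∘⊛∘∘????
∙∘∘⊛∘∘∘≋∘∘⊛
≋∘∙⊛∘∘∘∘∘∘∘
∘⊞∘∘∘⊚⊛∙∙∘∙
⊞⊞⊞⊞⊞⊞⊞⊞⊞⊞⊞
⊞⊞⊞⊞⊞⊞⊞⊞⊞⊞⊞
⊞⊞⊞⊞⊞⊞⊞⊞⊞⊞⊞
⊞⊞⊞⊞⊞⊞⊞⊞⊞⊞⊞
⊞⊞⊞⊞⊞⊞⊞⊞⊞⊞⊞

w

⊞??????????
⊞∘⊛⊛⊛⊛∘????
⊞∘∘⊛∘⊛∘∘???
⊞∙∘∘⊛∘∘∘≋∘∘
⊞≋∘∙⊛∘∘∘∘∘∘
⊞∘⊞∘∘⊚∘⊛∙∙∘
⊞⊞⊞⊞⊞⊞⊞⊞⊞⊞⊞
⊞⊞⊞⊞⊞⊞⊞⊞⊞⊞⊞
⊞⊞⊞⊞⊞⊞⊞⊞⊞⊞⊞
⊞⊞⊞⊞⊞⊞⊞⊞⊞⊞⊞
⊞⊞⊞⊞⊞⊞⊞⊞⊞⊞⊞

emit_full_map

∘⊛⊛⊛⊛∘?????
∘∘⊛∘⊛∘∘????
∙∘∘⊛∘∘∘≋∘∘⊛
≋∘∙⊛∘∘∘∘∘∘∘
∘⊞∘∘⊚∘⊛∙∙∘∙


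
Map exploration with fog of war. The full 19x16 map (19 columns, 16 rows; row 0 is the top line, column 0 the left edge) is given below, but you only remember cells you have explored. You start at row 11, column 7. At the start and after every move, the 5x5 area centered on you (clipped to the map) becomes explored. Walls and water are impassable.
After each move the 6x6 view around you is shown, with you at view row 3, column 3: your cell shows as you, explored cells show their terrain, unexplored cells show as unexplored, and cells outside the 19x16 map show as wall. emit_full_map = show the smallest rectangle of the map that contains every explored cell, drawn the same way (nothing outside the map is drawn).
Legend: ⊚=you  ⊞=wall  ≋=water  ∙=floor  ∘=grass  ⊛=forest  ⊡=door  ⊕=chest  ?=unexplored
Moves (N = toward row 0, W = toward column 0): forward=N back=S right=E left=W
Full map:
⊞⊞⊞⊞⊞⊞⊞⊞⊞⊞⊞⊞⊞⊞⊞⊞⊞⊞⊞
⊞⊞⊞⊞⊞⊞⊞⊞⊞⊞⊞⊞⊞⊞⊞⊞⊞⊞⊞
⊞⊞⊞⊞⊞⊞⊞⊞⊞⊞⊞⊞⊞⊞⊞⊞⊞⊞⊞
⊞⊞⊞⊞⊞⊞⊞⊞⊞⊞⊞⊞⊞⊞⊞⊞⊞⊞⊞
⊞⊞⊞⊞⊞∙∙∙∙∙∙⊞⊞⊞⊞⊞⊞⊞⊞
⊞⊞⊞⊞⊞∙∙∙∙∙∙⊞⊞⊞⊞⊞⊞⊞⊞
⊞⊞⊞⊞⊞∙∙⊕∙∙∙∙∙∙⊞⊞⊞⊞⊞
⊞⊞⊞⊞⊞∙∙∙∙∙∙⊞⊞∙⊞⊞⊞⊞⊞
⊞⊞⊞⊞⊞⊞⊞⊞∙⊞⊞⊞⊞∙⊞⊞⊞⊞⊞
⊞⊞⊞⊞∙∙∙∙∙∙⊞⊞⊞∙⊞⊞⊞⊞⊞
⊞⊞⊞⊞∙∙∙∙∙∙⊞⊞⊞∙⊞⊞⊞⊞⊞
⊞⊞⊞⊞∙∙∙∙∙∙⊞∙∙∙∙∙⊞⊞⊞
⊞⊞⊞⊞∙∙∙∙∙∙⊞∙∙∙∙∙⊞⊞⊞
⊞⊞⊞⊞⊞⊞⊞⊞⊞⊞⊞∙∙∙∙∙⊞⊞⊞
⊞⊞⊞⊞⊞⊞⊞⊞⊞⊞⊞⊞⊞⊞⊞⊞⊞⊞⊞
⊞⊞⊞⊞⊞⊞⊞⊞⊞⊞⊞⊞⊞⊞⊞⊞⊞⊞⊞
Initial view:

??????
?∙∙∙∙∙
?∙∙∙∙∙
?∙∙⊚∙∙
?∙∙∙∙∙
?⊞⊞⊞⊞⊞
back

?∙∙∙∙∙
?∙∙∙∙∙
?∙∙∙∙∙
?∙∙⊚∙∙
?⊞⊞⊞⊞⊞
?⊞⊞⊞⊞⊞

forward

??????
?∙∙∙∙∙
?∙∙∙∙∙
?∙∙⊚∙∙
?∙∙∙∙∙
?⊞⊞⊞⊞⊞

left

??????
?∙∙∙∙∙
?∙∙∙∙∙
?∙∙⊚∙∙
?∙∙∙∙∙
?⊞⊞⊞⊞⊞

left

??????
?⊞∙∙∙∙
?⊞∙∙∙∙
?⊞∙⊚∙∙
?⊞∙∙∙∙
?⊞⊞⊞⊞⊞

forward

??????
?⊞⊞⊞⊞⊞
?⊞∙∙∙∙
?⊞∙⊚∙∙
?⊞∙∙∙∙
?⊞∙∙∙∙

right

??????
⊞⊞⊞⊞⊞∙
⊞∙∙∙∙∙
⊞∙∙⊚∙∙
⊞∙∙∙∙∙
⊞∙∙∙∙∙

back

⊞⊞⊞⊞⊞∙
⊞∙∙∙∙∙
⊞∙∙∙∙∙
⊞∙∙⊚∙∙
⊞∙∙∙∙∙
⊞⊞⊞⊞⊞⊞

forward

??????
⊞⊞⊞⊞⊞∙
⊞∙∙∙∙∙
⊞∙∙⊚∙∙
⊞∙∙∙∙∙
⊞∙∙∙∙∙

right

??????
⊞⊞⊞⊞∙⊞
∙∙∙∙∙∙
∙∙∙⊚∙∙
∙∙∙∙∙∙
∙∙∙∙∙∙

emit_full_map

⊞⊞⊞⊞⊞∙⊞
⊞∙∙∙∙∙∙
⊞∙∙∙⊚∙∙
⊞∙∙∙∙∙∙
⊞∙∙∙∙∙∙
⊞⊞⊞⊞⊞⊞⊞
??⊞⊞⊞⊞⊞

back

⊞⊞⊞⊞∙⊞
∙∙∙∙∙∙
∙∙∙∙∙∙
∙∙∙⊚∙∙
∙∙∙∙∙∙
⊞⊞⊞⊞⊞⊞

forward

??????
⊞⊞⊞⊞∙⊞
∙∙∙∙∙∙
∙∙∙⊚∙∙
∙∙∙∙∙∙
∙∙∙∙∙∙


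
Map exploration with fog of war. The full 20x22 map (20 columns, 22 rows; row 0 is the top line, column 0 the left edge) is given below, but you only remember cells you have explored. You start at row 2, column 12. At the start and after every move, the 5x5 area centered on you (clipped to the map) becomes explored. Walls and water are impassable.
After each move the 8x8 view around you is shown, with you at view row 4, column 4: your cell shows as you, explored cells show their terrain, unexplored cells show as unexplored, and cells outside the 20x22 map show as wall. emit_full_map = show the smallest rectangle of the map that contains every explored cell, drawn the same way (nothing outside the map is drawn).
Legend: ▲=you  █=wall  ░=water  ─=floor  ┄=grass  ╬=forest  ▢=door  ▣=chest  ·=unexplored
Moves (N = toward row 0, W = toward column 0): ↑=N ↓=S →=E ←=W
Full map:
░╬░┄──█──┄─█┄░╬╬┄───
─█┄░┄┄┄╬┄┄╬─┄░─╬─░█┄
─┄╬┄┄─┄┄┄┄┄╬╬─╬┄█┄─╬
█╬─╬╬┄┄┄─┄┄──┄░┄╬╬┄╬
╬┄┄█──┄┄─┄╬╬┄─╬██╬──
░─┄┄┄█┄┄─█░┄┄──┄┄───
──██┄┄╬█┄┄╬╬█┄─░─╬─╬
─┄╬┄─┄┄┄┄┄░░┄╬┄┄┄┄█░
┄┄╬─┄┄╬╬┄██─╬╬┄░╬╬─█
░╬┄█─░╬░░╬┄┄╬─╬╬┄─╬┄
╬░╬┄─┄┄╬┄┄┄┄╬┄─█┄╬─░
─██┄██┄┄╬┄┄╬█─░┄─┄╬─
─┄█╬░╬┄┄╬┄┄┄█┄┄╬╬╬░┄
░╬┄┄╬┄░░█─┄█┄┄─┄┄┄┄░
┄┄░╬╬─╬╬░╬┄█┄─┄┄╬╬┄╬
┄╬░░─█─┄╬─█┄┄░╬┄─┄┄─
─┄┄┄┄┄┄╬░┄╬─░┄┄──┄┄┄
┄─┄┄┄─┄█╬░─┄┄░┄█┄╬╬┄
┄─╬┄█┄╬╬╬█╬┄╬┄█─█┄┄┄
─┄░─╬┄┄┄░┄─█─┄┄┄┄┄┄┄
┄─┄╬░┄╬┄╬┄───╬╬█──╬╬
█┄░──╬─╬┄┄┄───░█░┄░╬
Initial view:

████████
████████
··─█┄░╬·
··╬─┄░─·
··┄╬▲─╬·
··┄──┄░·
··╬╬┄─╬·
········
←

████████
████████
··┄─█┄░╬
··┄╬─┄░─
··┄┄▲╬─╬
··┄┄──┄░
··┄╬╬┄─╬
········

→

████████
████████
·┄─█┄░╬·
·┄╬─┄░─·
·┄┄╬▲─╬·
·┄┄──┄░·
·┄╬╬┄─╬·
········

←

████████
████████
··┄─█┄░╬
··┄╬─┄░─
··┄┄▲╬─╬
··┄┄──┄░
··┄╬╬┄─╬
········

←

████████
████████
··─┄─█┄░
··┄┄╬─┄░
··┄┄▲╬╬─
··─┄┄──┄
··─┄╬╬┄─
········

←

████████
████████
··──┄─█┄
··╬┄┄╬─┄
··┄┄▲┄╬╬
··┄─┄┄──
··┄─┄╬╬┄
········

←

████████
████████
··█──┄─█
··┄╬┄┄╬─
··┄┄▲┄┄╬
··┄┄─┄┄─
··┄┄─┄╬╬
········

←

████████
████████
··─█──┄─
··┄┄╬┄┄╬
··─┄▲┄┄┄
··┄┄┄─┄┄
··─┄┄─┄╬
········

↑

████████
████████
████████
··─█──┄─
··┄┄▲┄┄╬
··─┄┄┄┄┄
··┄┄┄─┄┄
··─┄┄─┄╬

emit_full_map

─█──┄─█┄░╬
┄┄▲┄┄╬─┄░─
─┄┄┄┄┄╬╬─╬
┄┄┄─┄┄──┄░
─┄┄─┄╬╬┄─╬

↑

████████
████████
████████
████████
··─█▲─┄─
··┄┄╬┄┄╬
··─┄┄┄┄┄
··┄┄┄─┄┄

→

████████
████████
████████
████████
·─█─▲┄─█
·┄┄╬┄┄╬─
·─┄┄┄┄┄╬
·┄┄┄─┄┄─

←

████████
████████
████████
████████
··─█▲─┄─
··┄┄╬┄┄╬
··─┄┄┄┄┄
··┄┄┄─┄┄

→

████████
████████
████████
████████
·─█─▲┄─█
·┄┄╬┄┄╬─
·─┄┄┄┄┄╬
·┄┄┄─┄┄─

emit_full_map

─█─▲┄─█┄░╬
┄┄╬┄┄╬─┄░─
─┄┄┄┄┄╬╬─╬
┄┄┄─┄┄──┄░
─┄┄─┄╬╬┄─╬

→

████████
████████
████████
████████
─█──▲─█┄
┄┄╬┄┄╬─┄
─┄┄┄┄┄╬╬
┄┄┄─┄┄──

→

████████
████████
████████
████████
█──┄▲█┄░
┄╬┄┄╬─┄░
┄┄┄┄┄╬╬─
┄┄─┄┄──┄

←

████████
████████
████████
████████
─█──▲─█┄
┄┄╬┄┄╬─┄
─┄┄┄┄┄╬╬
┄┄┄─┄┄──


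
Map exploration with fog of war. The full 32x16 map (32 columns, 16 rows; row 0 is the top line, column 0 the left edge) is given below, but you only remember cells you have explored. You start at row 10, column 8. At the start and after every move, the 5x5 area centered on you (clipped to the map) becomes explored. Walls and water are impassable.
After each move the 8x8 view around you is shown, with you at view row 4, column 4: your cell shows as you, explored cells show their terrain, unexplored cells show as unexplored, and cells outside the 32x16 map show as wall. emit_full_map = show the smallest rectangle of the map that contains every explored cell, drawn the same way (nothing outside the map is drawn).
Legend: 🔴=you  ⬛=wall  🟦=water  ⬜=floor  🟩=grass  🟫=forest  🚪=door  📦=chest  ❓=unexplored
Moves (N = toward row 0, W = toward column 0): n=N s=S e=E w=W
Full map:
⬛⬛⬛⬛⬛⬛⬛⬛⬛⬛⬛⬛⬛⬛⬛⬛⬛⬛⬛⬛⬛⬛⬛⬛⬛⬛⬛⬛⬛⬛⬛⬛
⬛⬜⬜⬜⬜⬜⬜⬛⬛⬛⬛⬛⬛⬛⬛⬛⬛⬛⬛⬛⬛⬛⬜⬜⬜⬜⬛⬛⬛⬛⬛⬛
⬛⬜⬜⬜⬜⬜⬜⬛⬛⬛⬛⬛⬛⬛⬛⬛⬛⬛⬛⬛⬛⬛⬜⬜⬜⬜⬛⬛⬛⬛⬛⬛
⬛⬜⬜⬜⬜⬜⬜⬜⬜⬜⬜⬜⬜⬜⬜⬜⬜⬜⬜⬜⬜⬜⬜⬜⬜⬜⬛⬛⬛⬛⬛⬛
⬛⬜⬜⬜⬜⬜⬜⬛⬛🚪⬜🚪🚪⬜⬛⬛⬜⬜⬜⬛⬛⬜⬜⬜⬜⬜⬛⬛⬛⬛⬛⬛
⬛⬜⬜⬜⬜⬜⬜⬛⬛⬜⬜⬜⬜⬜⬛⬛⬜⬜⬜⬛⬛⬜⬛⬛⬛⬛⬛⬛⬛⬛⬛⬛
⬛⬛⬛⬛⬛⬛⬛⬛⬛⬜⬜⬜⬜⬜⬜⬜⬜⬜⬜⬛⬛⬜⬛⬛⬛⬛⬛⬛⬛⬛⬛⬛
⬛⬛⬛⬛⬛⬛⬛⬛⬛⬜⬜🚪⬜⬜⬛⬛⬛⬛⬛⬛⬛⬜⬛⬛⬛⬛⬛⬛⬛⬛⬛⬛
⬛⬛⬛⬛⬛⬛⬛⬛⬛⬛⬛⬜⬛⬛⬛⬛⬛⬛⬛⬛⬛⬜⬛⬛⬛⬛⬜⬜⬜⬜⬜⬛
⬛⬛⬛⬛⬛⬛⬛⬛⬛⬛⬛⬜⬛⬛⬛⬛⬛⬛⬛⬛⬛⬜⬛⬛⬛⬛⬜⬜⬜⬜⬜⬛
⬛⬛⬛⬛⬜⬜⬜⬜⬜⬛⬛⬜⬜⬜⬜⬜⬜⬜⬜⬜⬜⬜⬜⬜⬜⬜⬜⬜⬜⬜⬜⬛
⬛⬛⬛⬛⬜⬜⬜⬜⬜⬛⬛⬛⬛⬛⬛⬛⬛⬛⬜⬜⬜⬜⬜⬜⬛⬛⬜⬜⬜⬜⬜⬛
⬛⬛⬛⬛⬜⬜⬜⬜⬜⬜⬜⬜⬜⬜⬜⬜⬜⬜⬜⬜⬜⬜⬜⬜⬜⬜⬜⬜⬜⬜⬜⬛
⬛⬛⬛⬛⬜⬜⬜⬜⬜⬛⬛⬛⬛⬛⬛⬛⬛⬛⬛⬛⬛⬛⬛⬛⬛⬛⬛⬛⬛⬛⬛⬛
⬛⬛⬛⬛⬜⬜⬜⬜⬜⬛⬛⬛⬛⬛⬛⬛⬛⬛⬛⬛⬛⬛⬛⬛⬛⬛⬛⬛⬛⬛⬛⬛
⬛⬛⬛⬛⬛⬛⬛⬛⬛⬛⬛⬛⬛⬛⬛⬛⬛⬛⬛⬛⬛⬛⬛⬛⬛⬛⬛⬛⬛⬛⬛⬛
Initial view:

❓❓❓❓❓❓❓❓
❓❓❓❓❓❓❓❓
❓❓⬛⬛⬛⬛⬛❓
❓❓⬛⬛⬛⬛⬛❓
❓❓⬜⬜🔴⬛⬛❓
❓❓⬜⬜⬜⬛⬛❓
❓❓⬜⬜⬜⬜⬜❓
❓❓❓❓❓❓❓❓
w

❓❓❓❓❓❓❓❓
❓❓❓❓❓❓❓❓
❓❓⬛⬛⬛⬛⬛⬛
❓❓⬛⬛⬛⬛⬛⬛
❓❓⬜⬜🔴⬜⬛⬛
❓❓⬜⬜⬜⬜⬛⬛
❓❓⬜⬜⬜⬜⬜⬜
❓❓❓❓❓❓❓❓

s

❓❓❓❓❓❓❓❓
❓❓⬛⬛⬛⬛⬛⬛
❓❓⬛⬛⬛⬛⬛⬛
❓❓⬜⬜⬜⬜⬛⬛
❓❓⬜⬜🔴⬜⬛⬛
❓❓⬜⬜⬜⬜⬜⬜
❓❓⬜⬜⬜⬜⬛❓
❓❓❓❓❓❓❓❓

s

❓❓⬛⬛⬛⬛⬛⬛
❓❓⬛⬛⬛⬛⬛⬛
❓❓⬜⬜⬜⬜⬛⬛
❓❓⬜⬜⬜⬜⬛⬛
❓❓⬜⬜🔴⬜⬜⬜
❓❓⬜⬜⬜⬜⬛❓
❓❓⬜⬜⬜⬜⬛❓
❓❓❓❓❓❓❓❓

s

❓❓⬛⬛⬛⬛⬛⬛
❓❓⬜⬜⬜⬜⬛⬛
❓❓⬜⬜⬜⬜⬛⬛
❓❓⬜⬜⬜⬜⬜⬜
❓❓⬜⬜🔴⬜⬛❓
❓❓⬜⬜⬜⬜⬛❓
❓❓⬛⬛⬛⬛⬛❓
⬛⬛⬛⬛⬛⬛⬛⬛

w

❓❓❓⬛⬛⬛⬛⬛
❓❓❓⬜⬜⬜⬜⬛
❓❓⬜⬜⬜⬜⬜⬛
❓❓⬜⬜⬜⬜⬜⬜
❓❓⬜⬜🔴⬜⬜⬛
❓❓⬜⬜⬜⬜⬜⬛
❓❓⬛⬛⬛⬛⬛⬛
⬛⬛⬛⬛⬛⬛⬛⬛

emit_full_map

❓⬛⬛⬛⬛⬛⬛
❓⬛⬛⬛⬛⬛⬛
❓⬜⬜⬜⬜⬛⬛
⬜⬜⬜⬜⬜⬛⬛
⬜⬜⬜⬜⬜⬜⬜
⬜⬜🔴⬜⬜⬛❓
⬜⬜⬜⬜⬜⬛❓
⬛⬛⬛⬛⬛⬛❓

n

❓❓❓⬛⬛⬛⬛⬛
❓❓❓⬛⬛⬛⬛⬛
❓❓⬜⬜⬜⬜⬜⬛
❓❓⬜⬜⬜⬜⬜⬛
❓❓⬜⬜🔴⬜⬜⬜
❓❓⬜⬜⬜⬜⬜⬛
❓❓⬜⬜⬜⬜⬜⬛
❓❓⬛⬛⬛⬛⬛⬛

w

❓❓❓❓⬛⬛⬛⬛
❓❓❓❓⬛⬛⬛⬛
❓❓⬛⬜⬜⬜⬜⬜
❓❓⬛⬜⬜⬜⬜⬜
❓❓⬛⬜🔴⬜⬜⬜
❓❓⬛⬜⬜⬜⬜⬜
❓❓⬛⬜⬜⬜⬜⬜
❓❓❓⬛⬛⬛⬛⬛

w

❓❓❓❓❓⬛⬛⬛
❓❓❓❓❓⬛⬛⬛
❓❓⬛⬛⬜⬜⬜⬜
❓❓⬛⬛⬜⬜⬜⬜
❓❓⬛⬛🔴⬜⬜⬜
❓❓⬛⬛⬜⬜⬜⬜
❓❓⬛⬛⬜⬜⬜⬜
❓❓❓❓⬛⬛⬛⬛

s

❓❓❓❓❓⬛⬛⬛
❓❓⬛⬛⬜⬜⬜⬜
❓❓⬛⬛⬜⬜⬜⬜
❓❓⬛⬛⬜⬜⬜⬜
❓❓⬛⬛🔴⬜⬜⬜
❓❓⬛⬛⬜⬜⬜⬜
❓❓⬛⬛⬛⬛⬛⬛
⬛⬛⬛⬛⬛⬛⬛⬛

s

❓❓⬛⬛⬜⬜⬜⬜
❓❓⬛⬛⬜⬜⬜⬜
❓❓⬛⬛⬜⬜⬜⬜
❓❓⬛⬛⬜⬜⬜⬜
❓❓⬛⬛🔴⬜⬜⬜
❓❓⬛⬛⬛⬛⬛⬛
⬛⬛⬛⬛⬛⬛⬛⬛
⬛⬛⬛⬛⬛⬛⬛⬛

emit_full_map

❓❓❓⬛⬛⬛⬛⬛⬛
❓❓❓⬛⬛⬛⬛⬛⬛
⬛⬛⬜⬜⬜⬜⬜⬛⬛
⬛⬛⬜⬜⬜⬜⬜⬛⬛
⬛⬛⬜⬜⬜⬜⬜⬜⬜
⬛⬛⬜⬜⬜⬜⬜⬛❓
⬛⬛🔴⬜⬜⬜⬜⬛❓
⬛⬛⬛⬛⬛⬛⬛⬛❓

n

❓❓❓❓❓⬛⬛⬛
❓❓⬛⬛⬜⬜⬜⬜
❓❓⬛⬛⬜⬜⬜⬜
❓❓⬛⬛⬜⬜⬜⬜
❓❓⬛⬛🔴⬜⬜⬜
❓❓⬛⬛⬜⬜⬜⬜
❓❓⬛⬛⬛⬛⬛⬛
⬛⬛⬛⬛⬛⬛⬛⬛

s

❓❓⬛⬛⬜⬜⬜⬜
❓❓⬛⬛⬜⬜⬜⬜
❓❓⬛⬛⬜⬜⬜⬜
❓❓⬛⬛⬜⬜⬜⬜
❓❓⬛⬛🔴⬜⬜⬜
❓❓⬛⬛⬛⬛⬛⬛
⬛⬛⬛⬛⬛⬛⬛⬛
⬛⬛⬛⬛⬛⬛⬛⬛


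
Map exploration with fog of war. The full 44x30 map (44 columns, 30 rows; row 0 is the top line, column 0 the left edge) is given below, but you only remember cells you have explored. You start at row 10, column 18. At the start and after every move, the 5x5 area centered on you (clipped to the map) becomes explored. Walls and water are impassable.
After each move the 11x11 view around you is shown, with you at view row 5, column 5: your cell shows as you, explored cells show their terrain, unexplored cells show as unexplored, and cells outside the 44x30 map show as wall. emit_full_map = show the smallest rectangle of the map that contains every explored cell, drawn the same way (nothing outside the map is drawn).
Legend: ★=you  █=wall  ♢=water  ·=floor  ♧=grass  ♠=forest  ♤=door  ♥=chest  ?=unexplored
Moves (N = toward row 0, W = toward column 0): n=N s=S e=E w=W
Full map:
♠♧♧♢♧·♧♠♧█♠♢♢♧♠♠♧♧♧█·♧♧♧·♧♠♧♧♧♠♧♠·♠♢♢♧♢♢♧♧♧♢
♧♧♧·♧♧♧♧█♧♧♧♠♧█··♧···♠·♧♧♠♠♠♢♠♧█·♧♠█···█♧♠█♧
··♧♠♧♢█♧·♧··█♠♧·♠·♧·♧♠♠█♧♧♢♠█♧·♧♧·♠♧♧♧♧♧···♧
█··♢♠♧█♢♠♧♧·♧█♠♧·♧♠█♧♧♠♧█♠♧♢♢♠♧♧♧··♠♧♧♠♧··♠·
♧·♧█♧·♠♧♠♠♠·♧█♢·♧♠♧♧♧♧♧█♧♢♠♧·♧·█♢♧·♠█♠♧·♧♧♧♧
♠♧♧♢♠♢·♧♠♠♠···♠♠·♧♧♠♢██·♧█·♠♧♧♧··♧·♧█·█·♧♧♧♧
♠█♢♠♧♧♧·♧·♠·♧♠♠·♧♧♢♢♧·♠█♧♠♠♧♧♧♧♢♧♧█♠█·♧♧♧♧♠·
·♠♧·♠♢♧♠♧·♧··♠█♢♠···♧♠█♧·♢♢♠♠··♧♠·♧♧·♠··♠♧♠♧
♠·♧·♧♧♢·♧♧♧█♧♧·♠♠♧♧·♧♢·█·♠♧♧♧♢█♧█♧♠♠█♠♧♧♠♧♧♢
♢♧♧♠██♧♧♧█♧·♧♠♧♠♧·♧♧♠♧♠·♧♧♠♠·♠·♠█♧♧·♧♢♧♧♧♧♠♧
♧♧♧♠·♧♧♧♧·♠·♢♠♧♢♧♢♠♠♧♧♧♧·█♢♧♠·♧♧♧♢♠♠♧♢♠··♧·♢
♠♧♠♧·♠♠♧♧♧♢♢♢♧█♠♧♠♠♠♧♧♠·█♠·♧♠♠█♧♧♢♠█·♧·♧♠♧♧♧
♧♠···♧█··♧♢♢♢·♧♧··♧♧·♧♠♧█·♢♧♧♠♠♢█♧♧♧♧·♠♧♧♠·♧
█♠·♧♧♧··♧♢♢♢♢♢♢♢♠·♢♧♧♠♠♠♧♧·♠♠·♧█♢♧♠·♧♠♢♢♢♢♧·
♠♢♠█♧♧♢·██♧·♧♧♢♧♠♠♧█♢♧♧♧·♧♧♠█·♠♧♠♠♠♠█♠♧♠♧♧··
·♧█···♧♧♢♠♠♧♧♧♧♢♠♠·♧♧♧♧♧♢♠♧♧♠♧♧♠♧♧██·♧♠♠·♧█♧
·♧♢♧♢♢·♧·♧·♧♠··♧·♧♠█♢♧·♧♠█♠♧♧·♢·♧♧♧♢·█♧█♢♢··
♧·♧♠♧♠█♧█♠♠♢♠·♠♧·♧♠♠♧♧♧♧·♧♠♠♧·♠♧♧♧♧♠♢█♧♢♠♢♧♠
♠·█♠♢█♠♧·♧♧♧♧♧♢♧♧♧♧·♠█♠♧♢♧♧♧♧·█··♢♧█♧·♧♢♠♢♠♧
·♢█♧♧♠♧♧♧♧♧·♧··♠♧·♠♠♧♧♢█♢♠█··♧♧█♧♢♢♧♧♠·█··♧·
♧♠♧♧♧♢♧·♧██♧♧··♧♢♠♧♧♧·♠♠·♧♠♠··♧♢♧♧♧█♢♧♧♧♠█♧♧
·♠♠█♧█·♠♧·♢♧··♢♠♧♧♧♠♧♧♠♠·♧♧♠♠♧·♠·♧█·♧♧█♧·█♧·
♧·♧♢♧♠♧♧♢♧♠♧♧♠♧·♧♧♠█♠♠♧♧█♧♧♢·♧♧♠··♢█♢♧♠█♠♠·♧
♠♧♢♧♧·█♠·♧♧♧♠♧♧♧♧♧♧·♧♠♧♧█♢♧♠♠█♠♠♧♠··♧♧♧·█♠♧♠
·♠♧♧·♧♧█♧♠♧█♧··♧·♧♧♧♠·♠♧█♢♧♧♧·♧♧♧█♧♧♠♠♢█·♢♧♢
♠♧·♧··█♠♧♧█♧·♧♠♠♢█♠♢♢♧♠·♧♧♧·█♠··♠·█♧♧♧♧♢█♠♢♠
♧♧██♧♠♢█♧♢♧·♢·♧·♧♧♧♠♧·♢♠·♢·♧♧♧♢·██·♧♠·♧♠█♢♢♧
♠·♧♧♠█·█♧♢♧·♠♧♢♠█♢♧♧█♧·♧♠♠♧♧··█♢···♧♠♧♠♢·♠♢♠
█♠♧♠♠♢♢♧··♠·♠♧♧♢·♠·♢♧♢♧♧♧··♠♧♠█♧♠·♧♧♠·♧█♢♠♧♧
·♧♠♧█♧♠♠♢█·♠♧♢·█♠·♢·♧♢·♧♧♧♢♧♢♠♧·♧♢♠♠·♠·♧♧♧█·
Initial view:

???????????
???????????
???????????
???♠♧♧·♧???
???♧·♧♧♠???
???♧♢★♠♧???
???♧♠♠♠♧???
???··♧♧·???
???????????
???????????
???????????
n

???????????
???????????
???????????
???♠···♧???
???♠♧♧·♧???
???♧·★♧♠???
???♧♢♠♠♧???
???♧♠♠♠♧???
???··♧♧·???
???????????
???????????

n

???????????
???????????
???????????
???♧♧♢♢♧???
???♠···♧???
???♠♧★·♧???
???♧·♧♧♠???
???♧♢♠♠♧???
???♧♠♠♠♧???
???··♧♧·???
???????????

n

???????????
???????????
???????????
???·♧♧♠♢???
???♧♧♢♢♧???
???♠·★·♧???
???♠♧♧·♧???
???♧·♧♧♠???
???♧♢♠♠♧???
???♧♠♠♠♧???
???··♧♧·???

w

???????????
???????????
???????????
???♠·♧♧♠♢??
???·♧♧♢♢♧??
???♢♠★··♧??
???♠♠♧♧·♧??
???♠♧·♧♧♠??
????♧♢♠♠♧??
????♧♠♠♠♧??
????··♧♧·??

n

???????????
???????????
???????????
???·♧♠♧♧???
???♠·♧♧♠♢??
???·♧★♢♢♧??
???♢♠···♧??
???♠♠♧♧·♧??
???♠♧·♧♧♠??
????♧♢♠♠♧??
????♧♠♠♠♧??

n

???????????
???????????
???????????
???♧·♧♠█???
???·♧♠♧♧???
???♠·★♧♠♢??
???·♧♧♢♢♧??
???♢♠···♧??
???♠♠♧♧·♧??
???♠♧·♧♧♠??
????♧♢♠♠♧??

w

???????????
???????????
???????????
???♠♧·♧♠█??
???♢·♧♠♧♧??
???♠♠★♧♧♠♢?
???♠·♧♧♢♢♧?
???█♢♠···♧?
????♠♠♧♧·♧?
????♠♧·♧♧♠?
?????♧♢♠♠♧?

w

???????????
???????????
???????????
???█♠♧·♧♠█?
???█♢·♧♠♧♧?
???·♠★·♧♧♠♢
???♠♠·♧♧♢♢♧
???♠█♢♠···♧
?????♠♠♧♧·♧
?????♠♧·♧♧♠
??????♧♢♠♠♧

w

???????????
???????????
???????????
???♧█♠♧·♧♠█
???♧█♢·♧♠♧♧
???··★♠·♧♧♠
???♧♠♠·♧♧♢♢
???·♠█♢♠···
??????♠♠♧♧·
??????♠♧·♧♧
???????♧♢♠♠

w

???????????
???????????
???????????
???·♧█♠♧·♧♠
???·♧█♢·♧♠♧
???··★♠♠·♧♧
???·♧♠♠·♧♧♢
???··♠█♢♠··
???????♠♠♧♧
???????♠♧·♧
????????♧♢♠

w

???????????
???????????
???????????
???♧·♧█♠♧·♧
???♠·♧█♢·♧♠
???♠·★·♠♠·♧
???♠·♧♠♠·♧♧
???♧··♠█♢♠·
????????♠♠♧
????????♠♧·
?????????♧♢

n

███████████
???????????
???????????
???··█♠♧???
???♧·♧█♠♧·♧
???♠·★█♢·♧♠
???♠···♠♠·♧
???♠·♧♠♠·♧♧
???♧··♠█♢♠·
????????♠♠♧
????????♠♧·

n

███████████
███████████
???????????
???♧♧♠♧█???
???··█♠♧???
???♧·★█♠♧·♧
???♠·♧█♢·♧♠
???♠···♠♠·♧
???♠·♧♠♠·♧♧
???♧··♠█♢♠·
????????♠♠♧

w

███████████
███████████
???????????
???♧♧♧♠♧█??
???♧··█♠♧??
???♧♧★♧█♠♧·
???♠♠·♧█♢·♧
???♠♠···♠♠·
????♠·♧♠♠·♧
????♧··♠█♢♠
?????????♠♠

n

███████████
███████████
███████████
???█♠♢♢♧???
???♧♧♧♠♧█??
???♧·★█♠♧??
???♧♧·♧█♠♧·
???♠♠·♧█♢·♧
???♠♠···♠♠·
????♠·♧♠♠·♧
????♧··♠█♢♠

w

███████████
███████████
███████████
???♧█♠♢♢♧??
???█♧♧♧♠♧█?
???·♧★·█♠♧?
???♠♧♧·♧█♠♧
???♠♠♠·♧█♢·
????♠♠···♠♠
?????♠·♧♠♠·
?????♧··♠█♢

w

███████████
███████████
███████████
???♠♧█♠♢♢♧?
???♧█♧♧♧♠♧█
???♧·★··█♠♧
???♢♠♧♧·♧█♠
???♧♠♠♠·♧█♢
?????♠♠···♠
??????♠·♧♠♠
??????♧··♠█

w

███████████
███████████
███████████
???♧♠♧█♠♢♢♧
???♧♧█♧♧♧♠♧
???█♧★♧··█♠
???█♢♠♧♧·♧█
???♠♧♠♠♠·♧█
??????♠♠···
???????♠·♧♠
???????♧··♠

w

███████████
███████████
███████████
???·♧♠♧█♠♢♢
???♧♧♧█♧♧♧♠
???♢█★·♧··█
???♧█♢♠♧♧·♧
???·♠♧♠♠♠·♧
???????♠♠··
????????♠·♧
????????♧··

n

███████████
███████████
███████████
███████████
???·♧♠♧█♠♢♢
???♧♧★█♧♧♧♠
???♢█♧·♧··█
???♧█♢♠♧♧·♧
???·♠♧♠♠♠·♧
???????♠♠··
????????♠·♧

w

███████████
███████████
███████████
███████████
???♧·♧♠♧█♠♢
???♧♧★♧█♧♧♧
???♧♢█♧·♧··
???♠♧█♢♠♧♧·
????·♠♧♠♠♠·
????????♠♠·
?????????♠·

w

███████████
███████████
███████████
███████████
???♢♧·♧♠♧█♠
???·♧★♧♧█♧♧
???♠♧♢█♧·♧·
???♢♠♧█♢♠♧♧
?????·♠♧♠♠♠
?????????♠♠
??????????♠

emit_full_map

♢♧·♧♠♧█♠♢♢♧???????
·♧★♧♧█♧♧♧♠♧█??????
♠♧♢█♧·♧··█♠♧??????
♢♠♧█♢♠♧♧·♧█♠♧·♧♠█?
??·♠♧♠♠♠·♧█♢·♧♠♧♧?
??????♠♠···♠♠·♧♧♠♢
???????♠·♧♠♠·♧♧♢♢♧
???????♧··♠█♢♠···♧
????????????♠♠♧♧·♧
????????????♠♧·♧♧♠
?????????????♧♢♠♠♧
?????????????♧♠♠♠♧
?????????????··♧♧·

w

███████████
███████████
███████████
███████████
█??♧♢♧·♧♠♧█
█??♧·★♧♧♧█♧
█??♧♠♧♢█♧·♧
█??·♢♠♧█♢♠♧
█?????·♠♧♠♠
█?????????♠
█??????????

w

███████████
███████████
███████████
███████████
██?♧♧♢♧·♧♠♧
██?♧♧★♧♧♧♧█
██?·♧♠♧♢█♧·
██?··♢♠♧█♢♠
██?????·♠♧♠
██?????????
██?????????

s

███████████
███████████
███████████
██?♧♧♢♧·♧♠♧
██?♧♧·♧♧♧♧█
██?·♧★♧♢█♧·
██?··♢♠♧█♢♠
██?·♧█♧·♠♧♠
██?????????
██?????????
██?????????

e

███████████
███████████
███████████
█?♧♧♢♧·♧♠♧█
█?♧♧·♧♧♧♧█♧
█?·♧♠★♢█♧·♧
█?··♢♠♧█♢♠♧
█?·♧█♧·♠♧♠♠
█?????????♠
█??????????
█??????????

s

███████████
███████████
█?♧♧♢♧·♧♠♧█
█?♧♧·♧♧♧♧█♧
█?·♧♠♧♢█♧·♧
█?··♢★♧█♢♠♧
█?·♧█♧·♠♧♠♠
█??♧♢♠♢·??♠
█??????????
█??????????
█??????????

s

███████████
█?♧♧♢♧·♧♠♧█
█?♧♧·♧♧♧♧█♧
█?·♧♠♧♢█♧·♧
█?··♢♠♧█♢♠♧
█?·♧█★·♠♧♠♠
█??♧♢♠♢·??♠
█??♢♠♧♧♧???
█??????????
█??????????
█??????????

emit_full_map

♧♧♢♧·♧♠♧█♠♢♢♧???????
♧♧·♧♧♧♧█♧♧♧♠♧█??????
·♧♠♧♢█♧·♧··█♠♧??????
··♢♠♧█♢♠♧♧·♧█♠♧·♧♠█?
·♧█★·♠♧♠♠♠·♧█♢·♧♠♧♧?
?♧♢♠♢·??♠♠···♠♠·♧♧♠♢
?♢♠♧♧♧???♠·♧♠♠·♧♧♢♢♧
?????????♧··♠█♢♠···♧
??????????????♠♠♧♧·♧
??????????????♠♧·♧♧♠
???????????????♧♢♠♠♧
???????????????♧♠♠♠♧
???????????????··♧♧·
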